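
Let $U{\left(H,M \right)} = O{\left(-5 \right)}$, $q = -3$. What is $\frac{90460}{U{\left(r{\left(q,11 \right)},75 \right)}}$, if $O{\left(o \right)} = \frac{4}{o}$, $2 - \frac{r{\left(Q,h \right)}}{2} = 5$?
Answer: $-113075$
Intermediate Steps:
$r{\left(Q,h \right)} = -6$ ($r{\left(Q,h \right)} = 4 - 10 = -6$)
$U{\left(H,M \right)} = - \frac{4}{5}$ ($U{\left(H,M \right)} = \frac{4}{-5} = 4 \left(- \frac{1}{5}\right) = - \frac{4}{5}$)
$\frac{90460}{U{\left(r{\left(q,11 \right)},75 \right)}} = \frac{90460}{- \frac{4}{5}} = 90460 \left(- \frac{5}{4}\right) = -113075$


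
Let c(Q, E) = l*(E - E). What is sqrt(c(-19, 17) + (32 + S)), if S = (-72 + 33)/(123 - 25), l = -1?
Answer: sqrt(6194)/14 ≈ 5.6216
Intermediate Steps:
c(Q, E) = 0 (c(Q, E) = -(E - E) = -1*0 = 0)
S = -39/98 ≈ -0.39796
sqrt(c(-19, 17) + (32 + S)) = sqrt(0 + (32 - 39/98)) = sqrt(0 + 3097/98) = sqrt(3097/98) = sqrt(6194)/14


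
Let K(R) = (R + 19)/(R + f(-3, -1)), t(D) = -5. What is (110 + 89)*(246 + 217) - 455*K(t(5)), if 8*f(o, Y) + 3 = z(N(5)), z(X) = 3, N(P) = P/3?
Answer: 93411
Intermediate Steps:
N(P) = P/3 (N(P) = P*(⅓) = P/3)
f(o, Y) = 0 (f(o, Y) = -3/8 + (⅛)*3 = -3/8 + 3/8 = 0)
K(R) = (19 + R)/R (K(R) = (R + 19)/(R + 0) = (19 + R)/R)
(110 + 89)*(246 + 217) - 455*K(t(5)) = (110 + 89)*(246 + 217) - 455*(19 - 5)/(-5) = 199*463 - (-91)*14 = 92137 - 455*(-14/5) = 92137 + 1274 = 93411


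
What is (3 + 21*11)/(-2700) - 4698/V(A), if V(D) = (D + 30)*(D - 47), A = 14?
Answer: 28576/9075 ≈ 3.1489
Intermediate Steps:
V(D) = (-47 + D)*(30 + D) (V(D) = (30 + D)*(-47 + D) = (-47 + D)*(30 + D))
(3 + 21*11)/(-2700) - 4698/V(A) = (3 + 21*11)/(-2700) - 4698/(-1410 + 14² - 17*14) = (3 + 231)*(-1/2700) - 4698/(-1410 + 196 - 238) = 234*(-1/2700) - 4698/(-1452) = -13/150 - 4698*(-1/1452) = -13/150 + 783/242 = 28576/9075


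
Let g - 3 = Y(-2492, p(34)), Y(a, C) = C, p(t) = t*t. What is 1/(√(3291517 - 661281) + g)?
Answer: -1159/1286955 + 2*√657559/1286955 ≈ 0.00035961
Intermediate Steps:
p(t) = t²
g = 1159 (g = 3 + 34² = 3 + 1156 = 1159)
1/(√(3291517 - 661281) + g) = 1/(√(3291517 - 661281) + 1159) = 1/(√2630236 + 1159) = 1/(2*√657559 + 1159) = 1/(1159 + 2*√657559)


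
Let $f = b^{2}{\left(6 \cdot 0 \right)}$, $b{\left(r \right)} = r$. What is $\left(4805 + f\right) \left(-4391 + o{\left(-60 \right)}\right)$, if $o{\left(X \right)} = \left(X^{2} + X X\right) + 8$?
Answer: $13535685$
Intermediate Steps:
$o{\left(X \right)} = 8 + 2 X^{2}$ ($o{\left(X \right)} = \left(X^{2} + X^{2}\right) + 8 = 2 X^{2} + 8 = 8 + 2 X^{2}$)
$f = 0$ ($f = \left(6 \cdot 0\right)^{2} = 0^{2} = 0$)
$\left(4805 + f\right) \left(-4391 + o{\left(-60 \right)}\right) = \left(4805 + 0\right) \left(-4391 + \left(8 + 2 \left(-60\right)^{2}\right)\right) = 4805 \left(-4391 + \left(8 + 2 \cdot 3600\right)\right) = 4805 \left(-4391 + \left(8 + 7200\right)\right) = 4805 \left(-4391 + 7208\right) = 4805 \cdot 2817 = 13535685$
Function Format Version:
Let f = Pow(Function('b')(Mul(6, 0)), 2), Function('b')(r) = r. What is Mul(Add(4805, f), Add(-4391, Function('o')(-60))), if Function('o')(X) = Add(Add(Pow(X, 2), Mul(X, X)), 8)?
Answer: 13535685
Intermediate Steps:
Function('o')(X) = Add(8, Mul(2, Pow(X, 2))) (Function('o')(X) = Add(Add(Pow(X, 2), Pow(X, 2)), 8) = Add(Mul(2, Pow(X, 2)), 8) = Add(8, Mul(2, Pow(X, 2))))
f = 0 (f = Pow(Mul(6, 0), 2) = Pow(0, 2) = 0)
Mul(Add(4805, f), Add(-4391, Function('o')(-60))) = Mul(Add(4805, 0), Add(-4391, Add(8, Mul(2, Pow(-60, 2))))) = Mul(4805, Add(-4391, Add(8, Mul(2, 3600)))) = Mul(4805, Add(-4391, Add(8, 7200))) = Mul(4805, Add(-4391, 7208)) = Mul(4805, 2817) = 13535685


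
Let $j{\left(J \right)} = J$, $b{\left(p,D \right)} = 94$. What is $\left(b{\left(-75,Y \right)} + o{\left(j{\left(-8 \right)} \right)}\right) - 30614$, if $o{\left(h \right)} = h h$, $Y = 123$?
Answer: $-30456$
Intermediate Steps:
$o{\left(h \right)} = h^{2}$
$\left(b{\left(-75,Y \right)} + o{\left(j{\left(-8 \right)} \right)}\right) - 30614 = \left(94 + \left(-8\right)^{2}\right) - 30614 = \left(94 + 64\right) - 30614 = 158 - 30614 = -30456$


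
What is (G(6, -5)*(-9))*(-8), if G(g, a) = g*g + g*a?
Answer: 432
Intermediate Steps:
G(g, a) = g² + a*g
(G(6, -5)*(-9))*(-8) = ((6*(-5 + 6))*(-9))*(-8) = ((6*1)*(-9))*(-8) = (6*(-9))*(-8) = -54*(-8) = 432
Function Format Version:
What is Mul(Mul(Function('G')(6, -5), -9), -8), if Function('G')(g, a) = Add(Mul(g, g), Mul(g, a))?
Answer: 432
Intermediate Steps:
Function('G')(g, a) = Add(Pow(g, 2), Mul(a, g))
Mul(Mul(Function('G')(6, -5), -9), -8) = Mul(Mul(Mul(6, Add(-5, 6)), -9), -8) = Mul(Mul(Mul(6, 1), -9), -8) = Mul(Mul(6, -9), -8) = Mul(-54, -8) = 432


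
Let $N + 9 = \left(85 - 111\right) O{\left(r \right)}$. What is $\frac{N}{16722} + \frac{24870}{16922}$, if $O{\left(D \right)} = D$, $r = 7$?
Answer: $\frac{206322019}{141484842} \approx 1.4583$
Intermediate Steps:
$N = -191$ ($N = -9 + \left(85 - 111\right) 7 = -9 - 182 = -191$)
$\frac{N}{16722} + \frac{24870}{16922} = - \frac{191}{16722} + \frac{24870}{16922} = \left(-191\right) \frac{1}{16722} + 24870 \cdot \frac{1}{16922} = - \frac{191}{16722} + \frac{12435}{8461} = \frac{206322019}{141484842}$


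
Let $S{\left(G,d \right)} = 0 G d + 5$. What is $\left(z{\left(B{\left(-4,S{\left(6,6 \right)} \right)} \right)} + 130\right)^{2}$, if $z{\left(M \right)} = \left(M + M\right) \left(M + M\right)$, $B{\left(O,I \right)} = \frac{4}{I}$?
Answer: $\frac{10982596}{625} \approx 17572.0$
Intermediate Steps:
$S{\left(G,d \right)} = 5$ ($S{\left(G,d \right)} = 0 d + 5 = 0 + 5 = 5$)
$z{\left(M \right)} = 4 M^{2}$ ($z{\left(M \right)} = 2 M 2 M = 4 M^{2}$)
$\left(z{\left(B{\left(-4,S{\left(6,6 \right)} \right)} \right)} + 130\right)^{2} = \left(4 \left(\frac{4}{5}\right)^{2} + 130\right)^{2} = \left(4 \cdot \frac{16}{25} + 130\right)^{2} = \left(\frac{64}{25} + 130\right)^{2} = \left(\frac{3314}{25}\right)^{2} = \frac{10982596}{625}$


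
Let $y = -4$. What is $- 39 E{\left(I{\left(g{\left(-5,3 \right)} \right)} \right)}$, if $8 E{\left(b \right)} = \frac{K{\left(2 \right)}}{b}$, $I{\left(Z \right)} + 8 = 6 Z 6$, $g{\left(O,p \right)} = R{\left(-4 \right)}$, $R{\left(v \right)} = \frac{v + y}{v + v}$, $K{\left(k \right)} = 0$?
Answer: $0$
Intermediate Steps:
$R{\left(v \right)} = \frac{-4 + v}{2 v}$ ($R{\left(v \right)} = \frac{v - 4}{v + v} = \frac{-4 + v}{2 v}$)
$g{\left(O,p \right)} = 1$ ($g{\left(O,p \right)} = \frac{-4 - 4}{2 \left(-4\right)} = \frac{1}{2} \left(- \frac{1}{4}\right) \left(-8\right) = 1$)
$I{\left(Z \right)} = -8 + 36 Z$ ($I{\left(Z \right)} = -8 + 6 Z 6 = -8 + 36 Z$)
$E{\left(b \right)} = 0$ ($E{\left(b \right)} = \frac{0 \frac{1}{b}}{8} = \frac{1}{8} \cdot 0 = 0$)
$- 39 E{\left(I{\left(g{\left(-5,3 \right)} \right)} \right)} = \left(-39\right) 0 = 0$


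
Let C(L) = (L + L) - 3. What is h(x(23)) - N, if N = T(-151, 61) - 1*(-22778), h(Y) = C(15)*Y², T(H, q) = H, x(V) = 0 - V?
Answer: -8344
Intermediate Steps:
x(V) = -V
C(L) = -3 + 2*L (C(L) = 2*L - 3 = -3 + 2*L)
h(Y) = 27*Y² (h(Y) = (-3 + 2*15)*Y² = (-3 + 30)*Y² = 27*Y²)
N = 22627 (N = -151 - 1*(-22778) = -151 + 22778 = 22627)
h(x(23)) - N = 27*(-1*23)² - 1*22627 = 27*(-23)² - 22627 = 27*529 - 22627 = 14283 - 22627 = -8344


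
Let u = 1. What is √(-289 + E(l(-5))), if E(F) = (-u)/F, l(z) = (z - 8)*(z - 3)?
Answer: I*√781482/52 ≈ 17.0*I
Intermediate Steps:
l(z) = (-8 + z)*(-3 + z)
E(F) = -1/F (E(F) = (-1*1)/F = -1/F)
√(-289 + E(l(-5))) = √(-289 - 1/(24 + (-5)² - 11*(-5))) = √(-289 - 1/(24 + 25 + 55)) = √(-289 - 1/104) = √(-30057/104) = I*√781482/52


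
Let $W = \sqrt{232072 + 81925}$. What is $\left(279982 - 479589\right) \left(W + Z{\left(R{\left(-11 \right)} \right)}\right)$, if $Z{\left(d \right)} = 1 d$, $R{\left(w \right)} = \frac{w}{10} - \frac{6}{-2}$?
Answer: $- \frac{3792533}{10} - 199607 \sqrt{313997} \approx -1.1223 \cdot 10^{8}$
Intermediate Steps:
$R{\left(w \right)} = 3 + \frac{w}{10}$ ($R{\left(w \right)} = w \frac{1}{10} - -3 = \frac{w}{10} + 3 = 3 + \frac{w}{10}$)
$Z{\left(d \right)} = d$
$W = \sqrt{313997} \approx 560.35$
$\left(279982 - 479589\right) \left(W + Z{\left(R{\left(-11 \right)} \right)}\right) = \left(279982 - 479589\right) \left(\sqrt{313997} + \left(3 + \frac{1}{10} \left(-11\right)\right)\right) = - 199607 \left(\sqrt{313997} + \left(3 - \frac{11}{10}\right)\right) = - 199607 \left(\sqrt{313997} + \frac{19}{10}\right) = - 199607 \left(\frac{19}{10} + \sqrt{313997}\right) = - \frac{3792533}{10} - 199607 \sqrt{313997}$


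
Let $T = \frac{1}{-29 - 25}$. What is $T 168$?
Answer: $- \frac{28}{9} \approx -3.1111$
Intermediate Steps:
$T = - \frac{1}{54}$ ($T = \frac{1}{-54} = - \frac{1}{54} \approx -0.018519$)
$T 168 = \left(- \frac{1}{54}\right) 168 = - \frac{28}{9}$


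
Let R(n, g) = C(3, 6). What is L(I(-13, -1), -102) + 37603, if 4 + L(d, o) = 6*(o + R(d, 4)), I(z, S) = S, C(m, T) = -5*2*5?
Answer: 36687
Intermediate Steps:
C(m, T) = -50 (C(m, T) = -10*5 = -50)
R(n, g) = -50
L(d, o) = -304 + 6*o (L(d, o) = -4 + 6*(o - 50) = -4 + 6*(-50 + o) = -4 + (-300 + 6*o) = -304 + 6*o)
L(I(-13, -1), -102) + 37603 = (-304 + 6*(-102)) + 37603 = (-304 - 612) + 37603 = -916 + 37603 = 36687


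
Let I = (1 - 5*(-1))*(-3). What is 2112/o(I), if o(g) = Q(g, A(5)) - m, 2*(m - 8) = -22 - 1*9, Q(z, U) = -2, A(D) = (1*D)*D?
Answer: 384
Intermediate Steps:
A(D) = D² (A(D) = D*D = D²)
I = -18 (I = (1 + 5)*(-3) = 6*(-3) = -18)
m = -15/2 (m = 8 + (-22 - 1*9)/2 = 8 + (-22 - 9)/2 = 8 + (½)*(-31) = 8 - 31/2 = -15/2 ≈ -7.5000)
o(g) = 11/2 (o(g) = -2 - 1*(-15/2) = -2 + 15/2 = 11/2)
2112/o(I) = 2112/(11/2) = 2112*(2/11) = 384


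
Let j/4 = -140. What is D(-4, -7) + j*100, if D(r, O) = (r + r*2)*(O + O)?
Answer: -55832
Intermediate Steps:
j = -560 (j = 4*(-140) = -560)
D(r, O) = 6*O*r (D(r, O) = (r + 2*r)*(2*O) = (3*r)*(2*O) = 6*O*r)
D(-4, -7) + j*100 = 6*(-7)*(-4) - 560*100 = 168 - 56000 = -55832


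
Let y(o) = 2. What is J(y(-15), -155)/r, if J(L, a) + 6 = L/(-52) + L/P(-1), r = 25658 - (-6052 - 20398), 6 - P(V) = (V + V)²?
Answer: -131/1354808 ≈ -9.6693e-5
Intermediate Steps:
P(V) = 6 - 4*V² (P(V) = 6 - (V + V)² = 6 - (2*V)² = 6 - 4*V²)
r = 52108 (r = 25658 - 1*(-26450) = 25658 + 26450 = 52108)
J(L, a) = -6 + 25*L/52 (J(L, a) = -6 + (L/(-52) + L/(6 - 4*(-1)²)) = -6 + (L*(-1/52) + L/(6 - 4*1)) = -6 + (-L/52 + L/(6 - 4)) = -6 + (-L/52 + L/2) = -6 + 25*L/52)
J(y(-15), -155)/r = (-6 + (25/52)*2)/52108 = (-6 + 25/26)*(1/52108) = -131/26*1/52108 = -131/1354808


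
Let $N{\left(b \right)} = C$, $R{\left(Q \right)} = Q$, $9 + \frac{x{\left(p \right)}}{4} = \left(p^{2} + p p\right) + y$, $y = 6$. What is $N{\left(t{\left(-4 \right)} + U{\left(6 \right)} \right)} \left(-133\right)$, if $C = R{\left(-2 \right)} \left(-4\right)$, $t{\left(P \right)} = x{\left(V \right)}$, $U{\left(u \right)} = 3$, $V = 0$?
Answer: $-1064$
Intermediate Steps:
$x{\left(p \right)} = -12 + 8 p^{2}$ ($x{\left(p \right)} = -36 + 4 \left(\left(p^{2} + p p\right) + 6\right) = -36 + 4 \left(\left(p^{2} + p^{2}\right) + 6\right) = -36 + 4 \left(2 p^{2} + 6\right) = -36 + 4 \left(6 + 2 p^{2}\right) = -36 + \left(24 + 8 p^{2}\right) = -12 + 8 p^{2}$)
$t{\left(P \right)} = -12$ ($t{\left(P \right)} = -12 + 8 \cdot 0^{2} = -12 + 8 \cdot 0 = -12 + 0 = -12$)
$C = 8$ ($C = \left(-2\right) \left(-4\right) = 8$)
$N{\left(b \right)} = 8$
$N{\left(t{\left(-4 \right)} + U{\left(6 \right)} \right)} \left(-133\right) = 8 \left(-133\right) = -1064$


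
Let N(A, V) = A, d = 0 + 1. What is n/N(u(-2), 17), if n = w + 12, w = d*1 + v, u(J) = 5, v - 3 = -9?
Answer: 7/5 ≈ 1.4000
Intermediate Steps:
v = -6 (v = 3 - 9 = -6)
d = 1
w = -5 (w = 1*1 - 6 = 1 - 6 = -5)
n = 7 (n = -5 + 12 = 7)
n/N(u(-2), 17) = 7/5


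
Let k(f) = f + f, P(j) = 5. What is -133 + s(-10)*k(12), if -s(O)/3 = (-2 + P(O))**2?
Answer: -781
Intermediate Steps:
s(O) = -27 (s(O) = -3*(-2 + 5)**2 = -3*3**2 = -3*9 = -27)
k(f) = 2*f
-133 + s(-10)*k(12) = -133 - 54*12 = -133 - 27*24 = -133 - 648 = -781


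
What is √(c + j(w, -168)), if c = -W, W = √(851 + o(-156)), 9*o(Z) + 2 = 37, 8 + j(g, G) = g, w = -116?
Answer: √(-1116 - 3*√7694)/3 ≈ 12.379*I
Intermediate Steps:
j(g, G) = -8 + g
o(Z) = 35/9 (o(Z) = -2/9 + (⅑)*37 = -2/9 + 37/9 = 35/9)
W = √7694/3 (W = √(851 + 35/9) = √(7694/9) = √7694/3 ≈ 29.238)
c = -√7694/3 ≈ -29.238
√(c + j(w, -168)) = √(-√7694/3 + (-8 - 116)) = √(-√7694/3 - 124) = √(-124 - √7694/3)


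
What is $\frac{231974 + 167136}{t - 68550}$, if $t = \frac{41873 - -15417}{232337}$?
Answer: $- \frac{9272802007}{1592664406} \approx -5.8222$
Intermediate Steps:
$t = \frac{57290}{232337}$ ($t = \left(41873 + 15417\right) \frac{1}{232337} = 57290 \cdot \frac{1}{232337} = \frac{57290}{232337} \approx 0.24658$)
$\frac{231974 + 167136}{t - 68550} = \frac{231974 + 167136}{\frac{57290}{232337} - 68550} = \frac{399110}{- \frac{15926644060}{232337}} = 399110 \left(- \frac{232337}{15926644060}\right) = - \frac{9272802007}{1592664406}$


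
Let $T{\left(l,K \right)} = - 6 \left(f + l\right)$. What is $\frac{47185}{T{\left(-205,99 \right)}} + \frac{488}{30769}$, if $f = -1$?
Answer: $\frac{1452438433}{38030484} \approx 38.191$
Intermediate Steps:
$T{\left(l,K \right)} = 6 - 6 l$ ($T{\left(l,K \right)} = - 6 \left(-1 + l\right) = 6 - 6 l$)
$\frac{47185}{T{\left(-205,99 \right)}} + \frac{488}{30769} = \frac{47185}{6 - -1230} + \frac{488}{30769} = \frac{47185}{6 + 1230} + 488 \cdot \frac{1}{30769} = \frac{47185}{1236} + \frac{488}{30769} = \frac{1452438433}{38030484}$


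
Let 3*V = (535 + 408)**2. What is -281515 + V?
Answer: 44704/3 ≈ 14901.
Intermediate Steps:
V = 889249/3 (V = (535 + 408)**2/3 = (1/3)*943**2 = (1/3)*889249 = 889249/3 ≈ 2.9642e+5)
-281515 + V = -281515 + 889249/3 = 44704/3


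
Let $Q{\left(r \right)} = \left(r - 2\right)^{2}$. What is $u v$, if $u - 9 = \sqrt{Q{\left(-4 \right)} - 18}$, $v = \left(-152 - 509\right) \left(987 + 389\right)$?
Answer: $-8185824 - 2728608 \sqrt{2} \approx -1.2045 \cdot 10^{7}$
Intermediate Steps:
$Q{\left(r \right)} = \left(-2 + r\right)^{2}$
$v = -909536$ ($v = \left(-661\right) 1376 = -909536$)
$u = 9 + 3 \sqrt{2}$ ($u = 9 + \sqrt{\left(-2 - 4\right)^{2} - 18} = 9 + \sqrt{\left(-6\right)^{2} - 18} = 9 + \sqrt{36 - 18} = 9 + \sqrt{18} = 9 + 3 \sqrt{2} \approx 13.243$)
$u v = \left(9 + 3 \sqrt{2}\right) \left(-909536\right) = -8185824 - 2728608 \sqrt{2}$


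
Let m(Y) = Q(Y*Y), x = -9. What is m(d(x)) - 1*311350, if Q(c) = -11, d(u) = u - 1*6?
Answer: -311361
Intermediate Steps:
d(u) = -6 + u (d(u) = u - 6 = -6 + u)
m(Y) = -11
m(d(x)) - 1*311350 = -11 - 1*311350 = -11 - 311350 = -311361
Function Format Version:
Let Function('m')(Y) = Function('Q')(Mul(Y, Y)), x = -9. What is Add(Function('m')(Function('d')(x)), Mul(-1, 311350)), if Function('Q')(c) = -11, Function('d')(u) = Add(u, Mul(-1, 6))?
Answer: -311361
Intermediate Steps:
Function('d')(u) = Add(-6, u) (Function('d')(u) = Add(u, -6) = Add(-6, u))
Function('m')(Y) = -11
Add(Function('m')(Function('d')(x)), Mul(-1, 311350)) = Add(-11, Mul(-1, 311350)) = Add(-11, -311350) = -311361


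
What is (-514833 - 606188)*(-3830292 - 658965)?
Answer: 5032551371397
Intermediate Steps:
(-514833 - 606188)*(-3830292 - 658965) = -1121021*(-4489257) = 5032551371397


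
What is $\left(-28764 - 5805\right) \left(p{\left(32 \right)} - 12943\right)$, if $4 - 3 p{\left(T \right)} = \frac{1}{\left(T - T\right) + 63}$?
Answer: $\frac{9394993816}{21} \approx 4.4738 \cdot 10^{8}$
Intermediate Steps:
$p{\left(T \right)} = \frac{251}{189}$ ($p{\left(T \right)} = \frac{4}{3} - \frac{1}{3 \left(\left(T - T\right) + 63\right)} = \frac{4}{3} - \frac{1}{3 \left(0 + 63\right)} = \frac{4}{3} - \frac{1}{3 \cdot 63} = \frac{4}{3} - \frac{1}{189} = \frac{251}{189}$)
$\left(-28764 - 5805\right) \left(p{\left(32 \right)} - 12943\right) = \left(-28764 - 5805\right) \left(\frac{251}{189} - 12943\right) = \left(-34569\right) \left(- \frac{2445976}{189}\right) = \frac{9394993816}{21}$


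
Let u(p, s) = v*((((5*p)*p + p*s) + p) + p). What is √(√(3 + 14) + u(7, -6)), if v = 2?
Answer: √(434 + √17) ≈ 20.931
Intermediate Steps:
u(p, s) = 4*p + 10*p² + 2*p*s (u(p, s) = 2*((((5*p)*p + p*s) + p) + p) = 2*(((5*p² + p*s) + p) + p) = 2*((p + 5*p² + p*s) + p) = 2*(2*p + 5*p² + p*s) = 4*p + 10*p² + 2*p*s)
√(√(3 + 14) + u(7, -6)) = √(√(3 + 14) + 2*7*(2 - 6 + 5*7)) = √(√17 + 2*7*(2 - 6 + 35)) = √(√17 + 2*7*31) = √(√17 + 434) = √(434 + √17)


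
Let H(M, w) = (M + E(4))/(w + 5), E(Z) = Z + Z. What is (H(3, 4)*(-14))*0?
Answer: 0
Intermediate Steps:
E(Z) = 2*Z
H(M, w) = (8 + M)/(5 + w) (H(M, w) = (M + 2*4)/(w + 5) = (M + 8)/(5 + w) = (8 + M)/(5 + w))
(H(3, 4)*(-14))*0 = (((8 + 3)/(5 + 4))*(-14))*0 = ((11/9)*(-14))*0 = -154/9*0 = 0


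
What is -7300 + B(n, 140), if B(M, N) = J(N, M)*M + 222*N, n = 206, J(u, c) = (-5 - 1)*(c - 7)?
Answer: -222184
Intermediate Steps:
J(u, c) = 42 - 6*c (J(u, c) = -6*(-7 + c) = 42 - 6*c)
B(M, N) = 222*N + M*(42 - 6*M) (B(M, N) = (42 - 6*M)*M + 222*N = M*(42 - 6*M) + 222*N = 222*N + M*(42 - 6*M))
-7300 + B(n, 140) = -7300 + (222*140 - 6*206*(-7 + 206)) = -7300 + (31080 - 6*206*199) = -7300 + (31080 - 245964) = -7300 - 214884 = -222184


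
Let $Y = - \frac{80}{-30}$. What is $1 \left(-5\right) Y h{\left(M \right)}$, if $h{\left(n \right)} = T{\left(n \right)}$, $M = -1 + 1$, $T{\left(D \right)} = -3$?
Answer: $40$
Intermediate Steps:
$M = 0$
$Y = \frac{8}{3}$ ($Y = \left(-80\right) \left(- \frac{1}{30}\right) = \frac{8}{3} \approx 2.6667$)
$h{\left(n \right)} = -3$
$1 \left(-5\right) Y h{\left(M \right)} = 1 \left(-5\right) \frac{8}{3} \left(-3\right) = \left(-5\right) \frac{8}{3} \left(-3\right) = \left(- \frac{40}{3}\right) \left(-3\right) = 40$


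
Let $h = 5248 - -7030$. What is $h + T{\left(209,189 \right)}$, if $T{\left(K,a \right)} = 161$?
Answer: $12439$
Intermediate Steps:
$h = 12278$ ($h = 5248 + 7030 = 12278$)
$h + T{\left(209,189 \right)} = 12278 + 161 = 12439$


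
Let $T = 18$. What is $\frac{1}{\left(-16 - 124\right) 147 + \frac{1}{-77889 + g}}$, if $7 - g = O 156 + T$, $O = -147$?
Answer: $- \frac{54968}{1131241441} \approx -4.8591 \cdot 10^{-5}$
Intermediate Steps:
$g = 22921$ ($g = 7 - \left(\left(-147\right) 156 + 18\right) = 7 - \left(-22932 + 18\right) = 7 - -22914 = 7 + 22914 = 22921$)
$\frac{1}{\left(-16 - 124\right) 147 + \frac{1}{-77889 + g}} = \frac{1}{\left(-16 - 124\right) 147 + \frac{1}{-77889 + 22921}} = \frac{1}{\left(-140\right) 147 + \frac{1}{-54968}} = \frac{1}{-20580 - \frac{1}{54968}} = \frac{1}{- \frac{1131241441}{54968}} = - \frac{54968}{1131241441}$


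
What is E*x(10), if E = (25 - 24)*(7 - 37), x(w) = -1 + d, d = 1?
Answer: 0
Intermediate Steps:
x(w) = 0 (x(w) = -1 + 1 = 0)
E = -30 (E = 1*(-30) = -30)
E*x(10) = -30*0 = 0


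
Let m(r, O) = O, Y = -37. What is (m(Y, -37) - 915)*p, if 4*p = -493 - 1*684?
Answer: 280126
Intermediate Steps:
p = -1177/4 (p = (-493 - 1*684)/4 = (-493 - 684)/4 = (1/4)*(-1177) = -1177/4 ≈ -294.25)
(m(Y, -37) - 915)*p = (-37 - 915)*(-1177/4) = -952*(-1177/4) = 280126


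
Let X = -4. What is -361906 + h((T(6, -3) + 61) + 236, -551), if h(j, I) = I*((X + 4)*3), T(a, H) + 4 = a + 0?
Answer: -361906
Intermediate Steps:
T(a, H) = -4 + a (T(a, H) = -4 + (a + 0) = -4 + a)
h(j, I) = 0 (h(j, I) = I*((-4 + 4)*3) = I*(0*3) = I*0 = 0)
-361906 + h((T(6, -3) + 61) + 236, -551) = -361906 + 0 = -361906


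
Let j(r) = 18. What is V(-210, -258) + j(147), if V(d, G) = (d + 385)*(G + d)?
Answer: -81882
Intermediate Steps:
V(d, G) = (385 + d)*(G + d)
V(-210, -258) + j(147) = ((-210)² + 385*(-258) + 385*(-210) - 258*(-210)) + 18 = (44100 - 99330 - 80850 + 54180) + 18 = -81900 + 18 = -81882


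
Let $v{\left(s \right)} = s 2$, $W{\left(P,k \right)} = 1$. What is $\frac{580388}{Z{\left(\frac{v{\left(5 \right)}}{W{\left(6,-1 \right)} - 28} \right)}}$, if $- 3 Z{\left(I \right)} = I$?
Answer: $\frac{23505714}{5} \approx 4.7011 \cdot 10^{6}$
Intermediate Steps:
$v{\left(s \right)} = 2 s$
$Z{\left(I \right)} = - \frac{I}{3}$
$\frac{580388}{Z{\left(\frac{v{\left(5 \right)}}{W{\left(6,-1 \right)} - 28} \right)}} = \frac{580388}{\left(- \frac{1}{3}\right) \frac{2 \cdot 5}{1 - 28}} = \frac{580388}{\left(- \frac{1}{3}\right) \frac{1}{-27} \cdot 10} = \frac{580388}{\left(- \frac{1}{3}\right) \left(\left(- \frac{1}{27}\right) 10\right)} = \frac{580388}{\left(- \frac{1}{3}\right) \left(- \frac{10}{27}\right)} = \frac{580388}{\frac{10}{81}} = 580388 \cdot \frac{81}{10} = \frac{23505714}{5}$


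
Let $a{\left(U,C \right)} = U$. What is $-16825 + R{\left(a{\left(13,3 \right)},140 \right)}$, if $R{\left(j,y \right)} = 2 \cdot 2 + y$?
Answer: $-16681$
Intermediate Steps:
$R{\left(j,y \right)} = 4 + y$
$-16825 + R{\left(a{\left(13,3 \right)},140 \right)} = -16825 + \left(4 + 140\right) = -16825 + 144 = -16681$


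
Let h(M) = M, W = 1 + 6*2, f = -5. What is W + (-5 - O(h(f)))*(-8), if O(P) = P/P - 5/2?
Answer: 41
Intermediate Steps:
W = 13 (W = 1 + 12 = 13)
O(P) = -3/2 (O(P) = 1 - 5*1/2 = 1 - 5/2 = -3/2)
W + (-5 - O(h(f)))*(-8) = 13 + (-5 - 1*(-3/2))*(-8) = 13 + (-5 + 3/2)*(-8) = 13 - 7/2*(-8) = 13 + 28 = 41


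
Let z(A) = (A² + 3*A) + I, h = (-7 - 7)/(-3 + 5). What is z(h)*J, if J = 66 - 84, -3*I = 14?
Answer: -420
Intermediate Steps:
I = -14/3 (I = -⅓*14 = -14/3 ≈ -4.6667)
h = -7 (h = -14/2 = -14*½ = -7)
J = -18
z(A) = -14/3 + A² + 3*A (z(A) = (A² + 3*A) - 14/3 = -14/3 + A² + 3*A)
z(h)*J = (-14/3 + (-7)² + 3*(-7))*(-18) = (-14/3 + 49 - 21)*(-18) = (70/3)*(-18) = -420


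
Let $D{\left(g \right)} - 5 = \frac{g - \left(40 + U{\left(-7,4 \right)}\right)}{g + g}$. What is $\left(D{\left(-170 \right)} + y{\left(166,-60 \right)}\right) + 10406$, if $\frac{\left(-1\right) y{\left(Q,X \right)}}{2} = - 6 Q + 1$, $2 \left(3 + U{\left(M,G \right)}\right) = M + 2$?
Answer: $\frac{8433089}{680} \approx 12402.0$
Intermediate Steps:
$U{\left(M,G \right)} = -2 + \frac{M}{2}$ ($U{\left(M,G \right)} = -3 + \frac{M + 2}{2} = -3 + \frac{2 + M}{2} = -3 + \left(1 + \frac{M}{2}\right) = -2 + \frac{M}{2}$)
$D{\left(g \right)} = 5 + \frac{- \frac{69}{2} + g}{2 g}$ ($D{\left(g \right)} = 5 + \frac{g - \left(38 - \frac{7}{2}\right)}{g + g} = 5 + \frac{g - \frac{69}{2}}{2 g} = 5 + \left(g - \frac{69}{2}\right) \frac{1}{2 g} = 5 + \left(- \frac{69}{2} + g\right) \frac{1}{2 g} = 5 + \frac{- \frac{69}{2} + g}{2 g}$)
$y{\left(Q,X \right)} = -2 + 12 Q$ ($y{\left(Q,X \right)} = - 2 \left(- 6 Q + 1\right) = - 2 \left(1 - 6 Q\right) = -2 + 12 Q$)
$\left(D{\left(-170 \right)} + y{\left(166,-60 \right)}\right) + 10406 = \left(\frac{-69 + 22 \left(-170\right)}{4 \left(-170\right)} + \left(-2 + 12 \cdot 166\right)\right) + 10406 = \left(\frac{1}{4} \left(- \frac{1}{170}\right) \left(-69 - 3740\right) + \left(-2 + 1992\right)\right) + 10406 = \left(\frac{1}{4} \left(- \frac{1}{170}\right) \left(-3809\right) + 1990\right) + 10406 = \left(\frac{3809}{680} + 1990\right) + 10406 = \frac{1357009}{680} + 10406 = \frac{8433089}{680}$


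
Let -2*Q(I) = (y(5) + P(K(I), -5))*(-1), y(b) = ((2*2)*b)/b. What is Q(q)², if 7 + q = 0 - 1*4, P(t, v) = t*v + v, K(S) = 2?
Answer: 121/4 ≈ 30.250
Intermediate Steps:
P(t, v) = v + t*v
q = -11 (q = -7 + (0 - 1*4) = -7 + (0 - 4) = -7 - 4 = -11)
y(b) = 4 (y(b) = (4*b)/b = 4)
Q(I) = -11/2 (Q(I) = -(4 - 5*(1 + 2))*(-1)/2 = -(4 - 5*3)*(-1)/2 = -(4 - 15)*(-1)/2 = -(-11)*(-1)/2 = -½*11 = -11/2)
Q(q)² = (-11/2)² = 121/4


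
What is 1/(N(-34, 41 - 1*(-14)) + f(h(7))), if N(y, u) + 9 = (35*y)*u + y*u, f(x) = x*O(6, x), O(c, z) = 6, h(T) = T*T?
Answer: -1/67035 ≈ -1.4918e-5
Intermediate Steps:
h(T) = T²
f(x) = 6*x (f(x) = x*6 = 6*x)
N(y, u) = -9 + 36*u*y (N(y, u) = -9 + ((35*y)*u + y*u) = -9 + (35*u*y + u*y) = -9 + 36*u*y)
1/(N(-34, 41 - 1*(-14)) + f(h(7))) = 1/((-9 + 36*(41 - 1*(-14))*(-34)) + 6*7²) = 1/((-9 + 36*(41 + 14)*(-34)) + 6*49) = 1/((-9 + 36*55*(-34)) + 294) = 1/((-9 - 67320) + 294) = 1/(-67329 + 294) = 1/(-67035) = -1/67035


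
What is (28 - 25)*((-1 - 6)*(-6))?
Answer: 126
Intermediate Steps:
(28 - 25)*((-1 - 6)*(-6)) = 3*(-7*(-6)) = 3*42 = 126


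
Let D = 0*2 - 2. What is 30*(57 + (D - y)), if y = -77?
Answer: 3960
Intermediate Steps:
D = -2 (D = 0 - 2 = -2)
30*(57 + (D - y)) = 30*(57 + (-2 - 1*(-77))) = 30*(57 + (-2 + 77)) = 30*(57 + 75) = 30*132 = 3960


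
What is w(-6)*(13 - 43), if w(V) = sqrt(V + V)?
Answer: -60*I*sqrt(3) ≈ -103.92*I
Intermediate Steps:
w(V) = sqrt(2)*sqrt(V) (w(V) = sqrt(2*V) = sqrt(2)*sqrt(V))
w(-6)*(13 - 43) = (sqrt(2)*sqrt(-6))*(13 - 43) = (sqrt(2)*(I*sqrt(6)))*(-30) = (2*I*sqrt(3))*(-30) = -60*I*sqrt(3)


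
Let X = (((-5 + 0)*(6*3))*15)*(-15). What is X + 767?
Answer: 21017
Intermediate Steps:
X = 20250 (X = (-5*18*15)*(-15) = -90*15*(-15) = -1350*(-15) = 20250)
X + 767 = 20250 + 767 = 21017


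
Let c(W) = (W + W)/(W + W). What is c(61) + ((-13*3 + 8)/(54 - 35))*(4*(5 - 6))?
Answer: 143/19 ≈ 7.5263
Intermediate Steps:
c(W) = 1 (c(W) = (2*W)/((2*W)) = (2*W)*(1/(2*W)) = 1)
c(61) + ((-13*3 + 8)/(54 - 35))*(4*(5 - 6)) = 1 + ((-13*3 + 8)/(54 - 35))*(4*(5 - 6)) = 1 + ((-39 + 8)/19)*(4*(-1)) = 1 - 31*1/19*(-4) = 1 - 31/19*(-4) = 1 + 124/19 = 143/19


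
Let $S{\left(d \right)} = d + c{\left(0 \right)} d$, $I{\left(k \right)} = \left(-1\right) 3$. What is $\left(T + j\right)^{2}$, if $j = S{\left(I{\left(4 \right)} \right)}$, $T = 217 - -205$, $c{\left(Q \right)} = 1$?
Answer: $173056$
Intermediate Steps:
$I{\left(k \right)} = -3$
$T = 422$ ($T = 217 + 205 = 422$)
$S{\left(d \right)} = 2 d$ ($S{\left(d \right)} = d + 1 d = d + d = 2 d$)
$j = -6$ ($j = 2 \left(-3\right) = -6$)
$\left(T + j\right)^{2} = \left(422 - 6\right)^{2} = 416^{2} = 173056$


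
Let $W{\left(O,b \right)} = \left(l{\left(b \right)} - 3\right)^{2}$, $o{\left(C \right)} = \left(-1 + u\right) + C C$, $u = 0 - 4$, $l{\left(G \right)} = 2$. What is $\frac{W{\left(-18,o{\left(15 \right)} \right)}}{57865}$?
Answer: $\frac{1}{57865} \approx 1.7282 \cdot 10^{-5}$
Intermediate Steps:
$u = -4$
$o{\left(C \right)} = -5 + C^{2}$ ($o{\left(C \right)} = \left(-1 - 4\right) + C C = -5 + C^{2}$)
$W{\left(O,b \right)} = 1$ ($W{\left(O,b \right)} = \left(2 - 3\right)^{2} = \left(-1\right)^{2} = 1$)
$\frac{W{\left(-18,o{\left(15 \right)} \right)}}{57865} = 1 \cdot \frac{1}{57865} = \frac{1}{57865}$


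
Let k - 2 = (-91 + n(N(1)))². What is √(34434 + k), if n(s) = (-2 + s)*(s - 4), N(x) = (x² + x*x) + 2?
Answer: √42717 ≈ 206.68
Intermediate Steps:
N(x) = 2 + 2*x² (N(x) = (x² + x²) + 2 = 2*x² + 2 = 2 + 2*x²)
n(s) = (-4 + s)*(-2 + s) (n(s) = (-2 + s)*(-4 + s) = (-4 + s)*(-2 + s))
k = 8283 (k = 2 + (-91 + (8 + (2 + 2*1²)² - 6*(2 + 2*1²)))² = 2 + (-91 + (8 + (2 + 2*1)² - 6*(2 + 2*1)))² = 2 + (-91 + (8 + (2 + 2)² - 6*(2 + 2)))² = 2 + (-91 + (8 + 4² - 6*4))² = 2 + (-91 + (8 + 16 - 24))² = 2 + (-91 + 0)² = 2 + (-91)² = 2 + 8281 = 8283)
√(34434 + k) = √(34434 + 8283) = √42717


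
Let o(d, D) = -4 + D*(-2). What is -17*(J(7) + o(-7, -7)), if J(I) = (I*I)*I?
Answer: -6001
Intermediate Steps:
o(d, D) = -4 - 2*D
J(I) = I**3 (J(I) = I**2*I = I**3)
-17*(J(7) + o(-7, -7)) = -17*(7**3 + (-4 - 2*(-7))) = -17*(343 + (-4 + 14)) = -17*(343 + 10) = -17*353 = -6001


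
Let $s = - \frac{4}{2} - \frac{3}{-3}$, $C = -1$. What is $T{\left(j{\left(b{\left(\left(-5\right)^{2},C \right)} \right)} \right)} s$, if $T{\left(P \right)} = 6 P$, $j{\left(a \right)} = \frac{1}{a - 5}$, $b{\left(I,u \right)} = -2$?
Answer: $\frac{6}{7} \approx 0.85714$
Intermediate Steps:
$j{\left(a \right)} = \frac{1}{-5 + a}$
$s = -1$ ($s = \left(-4\right) \frac{1}{2} - -1 = -2 + 1 = -1$)
$T{\left(j{\left(b{\left(\left(-5\right)^{2},C \right)} \right)} \right)} s = \frac{6}{-5 - 2} \left(-1\right) = \frac{6}{-7} \left(-1\right) = 6 \left(- \frac{1}{7}\right) \left(-1\right) = \left(- \frac{6}{7}\right) \left(-1\right) = \frac{6}{7}$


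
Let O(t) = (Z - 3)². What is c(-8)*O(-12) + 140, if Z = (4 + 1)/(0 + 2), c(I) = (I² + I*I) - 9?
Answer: 679/4 ≈ 169.75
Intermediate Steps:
c(I) = -9 + 2*I² (c(I) = (I² + I²) - 9 = 2*I² - 9 = -9 + 2*I²)
Z = 5/2 ≈ 2.5000
O(t) = ¼ (O(t) = (5/2 - 3)² = (-½)² = ¼)
c(-8)*O(-12) + 140 = (-9 + 2*(-8)²)*(¼) + 140 = (-9 + 2*64)*(¼) + 140 = (-9 + 128)*(¼) + 140 = 119*(¼) + 140 = 119/4 + 140 = 679/4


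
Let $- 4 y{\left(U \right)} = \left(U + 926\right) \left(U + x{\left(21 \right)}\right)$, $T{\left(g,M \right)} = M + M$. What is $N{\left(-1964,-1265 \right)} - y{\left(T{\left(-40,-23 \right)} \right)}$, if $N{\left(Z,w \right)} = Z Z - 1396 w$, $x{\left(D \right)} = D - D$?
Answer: $5613116$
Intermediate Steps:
$x{\left(D \right)} = 0$
$N{\left(Z,w \right)} = Z^{2} - 1396 w$
$T{\left(g,M \right)} = 2 M$
$y{\left(U \right)} = - \frac{U \left(926 + U\right)}{4}$ ($y{\left(U \right)} = - \frac{\left(U + 926\right) \left(U + 0\right)}{4} = - \frac{\left(926 + U\right) U}{4} = - \frac{U \left(926 + U\right)}{4}$)
$N{\left(-1964,-1265 \right)} - y{\left(T{\left(-40,-23 \right)} \right)} = \left(\left(-1964\right)^{2} - -1765940\right) - \frac{2 \left(-23\right) \left(-926 - 2 \left(-23\right)\right)}{4} = \left(3857296 + 1765940\right) - \frac{1}{4} \left(-46\right) \left(-926 - -46\right) = 5623236 - \frac{1}{4} \left(-46\right) \left(-926 + 46\right) = 5623236 - \frac{1}{4} \left(-46\right) \left(-880\right) = 5623236 - 10120 = 5613116$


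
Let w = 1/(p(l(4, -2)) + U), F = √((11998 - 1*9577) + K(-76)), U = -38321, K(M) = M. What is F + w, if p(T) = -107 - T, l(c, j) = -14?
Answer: -1/38414 + √2345 ≈ 48.425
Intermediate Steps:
F = √2345 (F = √((11998 - 1*9577) - 76) = √((11998 - 9577) - 76) = √(2421 - 76) = √2345 ≈ 48.425)
w = -1/38414 (w = 1/((-107 - 1*(-14)) - 38321) = 1/((-107 + 14) - 38321) = 1/(-93 - 38321) = 1/(-38414) = -1/38414 ≈ -2.6032e-5)
F + w = √2345 - 1/38414 = -1/38414 + √2345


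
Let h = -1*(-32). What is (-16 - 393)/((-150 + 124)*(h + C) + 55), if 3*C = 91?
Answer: 1227/4697 ≈ 0.26123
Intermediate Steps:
h = 32
C = 91/3 (C = (⅓)*91 = 91/3 ≈ 30.333)
(-16 - 393)/((-150 + 124)*(h + C) + 55) = (-16 - 393)/((-150 + 124)*(32 + 91/3) + 55) = -409/(-26*187/3 + 55) = -409/(-4862/3 + 55) = -409/(-4697/3) = -409*(-3/4697) = 1227/4697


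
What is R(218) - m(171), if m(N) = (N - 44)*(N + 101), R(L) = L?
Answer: -34326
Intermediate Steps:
m(N) = (-44 + N)*(101 + N)
R(218) - m(171) = 218 - (-4444 + 171² + 57*171) = 218 - (-4444 + 29241 + 9747) = 218 - 1*34544 = 218 - 34544 = -34326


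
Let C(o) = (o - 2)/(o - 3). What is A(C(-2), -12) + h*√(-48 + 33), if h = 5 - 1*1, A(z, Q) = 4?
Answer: 4 + 4*I*√15 ≈ 4.0 + 15.492*I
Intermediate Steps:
C(o) = (-2 + o)/(-3 + o)
h = 4 (h = 5 - 1 = 4)
A(C(-2), -12) + h*√(-48 + 33) = 4 + 4*√(-48 + 33) = 4 + 4*√(-15) = 4 + 4*(I*√15) = 4 + 4*I*√15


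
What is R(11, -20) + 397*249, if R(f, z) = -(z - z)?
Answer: 98853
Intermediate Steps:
R(f, z) = 0 (R(f, z) = -1*0 = 0)
R(11, -20) + 397*249 = 0 + 397*249 = 0 + 98853 = 98853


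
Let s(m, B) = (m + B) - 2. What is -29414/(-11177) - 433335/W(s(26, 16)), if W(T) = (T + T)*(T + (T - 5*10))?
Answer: -318186113/1788320 ≈ -177.92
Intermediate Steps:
s(m, B) = -2 + B + m (s(m, B) = (B + m) - 2 = -2 + B + m)
W(T) = 2*T*(-50 + 2*T) (W(T) = (2*T)*(T + (T - 50)) = (2*T)*(T + (-50 + T)) = (2*T)*(-50 + 2*T) = 2*T*(-50 + 2*T))
-29414/(-11177) - 433335/W(s(26, 16)) = -29414/(-11177) - 433335*1/(4*(-25 + (-2 + 16 + 26))*(-2 + 16 + 26)) = -29414*(-1/11177) - 433335*1/(160*(-25 + 40)) = 29414/11177 - 433335/(4*40*15) = 29414/11177 - 433335/2400 = 29414/11177 - 433335*1/2400 = 29414/11177 - 28889/160 = -318186113/1788320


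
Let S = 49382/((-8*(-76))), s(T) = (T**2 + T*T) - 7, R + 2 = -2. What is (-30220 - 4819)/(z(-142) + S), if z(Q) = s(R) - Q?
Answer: -10651856/75459 ≈ -141.16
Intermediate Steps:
R = -4 (R = -2 - 2 = -4)
s(T) = -7 + 2*T**2 (s(T) = (T**2 + T**2) - 7 = 2*T**2 - 7 = -7 + 2*T**2)
z(Q) = 25 - Q (z(Q) = (-7 + 2*(-4)**2) - Q = (-7 + 2*16) - Q = (-7 + 32) - Q = 25 - Q)
S = 24691/304 (S = 49382/608 = 49382*(1/608) = 24691/304 ≈ 81.220)
(-30220 - 4819)/(z(-142) + S) = (-30220 - 4819)/((25 - 1*(-142)) + 24691/304) = -35039/((25 + 142) + 24691/304) = -35039/(167 + 24691/304) = -35039/75459/304 = -35039*304/75459 = -10651856/75459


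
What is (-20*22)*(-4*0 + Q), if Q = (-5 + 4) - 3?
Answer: 1760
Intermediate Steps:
Q = -4 (Q = -1 - 3 = -4)
(-20*22)*(-4*0 + Q) = (-20*22)*(-4*0 - 4) = -440*(0 - 4) = -440*(-4) = 1760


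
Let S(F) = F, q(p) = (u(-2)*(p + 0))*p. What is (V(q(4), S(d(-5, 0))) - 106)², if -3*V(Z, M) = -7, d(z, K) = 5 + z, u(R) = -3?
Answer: 96721/9 ≈ 10747.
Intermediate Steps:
q(p) = -3*p² (q(p) = (-3*(p + 0))*p = (-3*p)*p = -3*p²)
V(Z, M) = 7/3 (V(Z, M) = -⅓*(-7) = 7/3)
(V(q(4), S(d(-5, 0))) - 106)² = (7/3 - 106)² = (-311/3)² = 96721/9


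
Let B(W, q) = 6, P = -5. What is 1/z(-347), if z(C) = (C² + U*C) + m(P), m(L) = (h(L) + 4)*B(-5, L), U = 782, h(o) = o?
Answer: -1/150951 ≈ -6.6247e-6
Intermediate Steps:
m(L) = 24 + 6*L (m(L) = (L + 4)*6 = (4 + L)*6 = 24 + 6*L)
z(C) = -6 + C² + 782*C (z(C) = (C² + 782*C) + (24 + 6*(-5)) = (C² + 782*C) + (24 - 30) = (C² + 782*C) - 6 = -6 + C² + 782*C)
1/z(-347) = 1/(-6 + (-347)² + 782*(-347)) = 1/(-6 + 120409 - 271354) = 1/(-150951) = -1/150951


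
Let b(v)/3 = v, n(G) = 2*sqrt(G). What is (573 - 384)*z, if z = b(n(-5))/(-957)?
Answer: -378*I*sqrt(5)/319 ≈ -2.6496*I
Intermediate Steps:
b(v) = 3*v
z = -2*I*sqrt(5)/319 (z = (3*(2*sqrt(-5)))/(-957) = (3*(2*(I*sqrt(5))))*(-1/957) = (3*(2*I*sqrt(5)))*(-1/957) = (6*I*sqrt(5))*(-1/957) = -2*I*sqrt(5)/319 ≈ -0.014019*I)
(573 - 384)*z = (573 - 384)*(-2*I*sqrt(5)/319) = 189*(-2*I*sqrt(5)/319) = -378*I*sqrt(5)/319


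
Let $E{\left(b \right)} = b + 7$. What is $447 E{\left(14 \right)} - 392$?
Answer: $8995$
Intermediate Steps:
$E{\left(b \right)} = 7 + b$
$447 E{\left(14 \right)} - 392 = 447 \left(7 + 14\right) - 392 = 447 \cdot 21 - 392 = 9387 - 392 = 8995$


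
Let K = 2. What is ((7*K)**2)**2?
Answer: 38416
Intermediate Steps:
((7*K)**2)**2 = ((7*2)**2)**2 = (14**2)**2 = 196**2 = 38416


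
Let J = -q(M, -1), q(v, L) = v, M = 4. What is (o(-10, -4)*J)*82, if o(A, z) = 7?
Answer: -2296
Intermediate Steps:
J = -4 (J = -1*4 = -4)
(o(-10, -4)*J)*82 = (7*(-4))*82 = -28*82 = -2296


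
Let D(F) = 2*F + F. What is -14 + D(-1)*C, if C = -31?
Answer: 79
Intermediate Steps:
D(F) = 3*F
-14 + D(-1)*C = -14 + (3*(-1))*(-31) = -14 - 3*(-31) = -14 + 93 = 79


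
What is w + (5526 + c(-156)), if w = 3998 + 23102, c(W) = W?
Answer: 32470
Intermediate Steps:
w = 27100
w + (5526 + c(-156)) = 27100 + (5526 - 156) = 27100 + 5370 = 32470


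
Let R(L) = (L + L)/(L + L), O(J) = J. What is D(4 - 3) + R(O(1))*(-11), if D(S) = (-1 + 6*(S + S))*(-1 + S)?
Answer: -11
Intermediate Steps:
D(S) = (-1 + S)*(-1 + 12*S) (D(S) = (-1 + 6*(2*S))*(-1 + S) = (-1 + 12*S)*(-1 + S) = (-1 + S)*(-1 + 12*S))
R(L) = 1 (R(L) = (2*L)/((2*L)) = (2*L)*(1/(2*L)) = 1)
D(4 - 3) + R(O(1))*(-11) = (1 - 13*(4 - 3) + 12*(4 - 3)²) + 1*(-11) = (1 - 13*1 + 12*1²) - 11 = (1 - 13 + 12*1) - 11 = (1 - 13 + 12) - 11 = 0 - 11 = -11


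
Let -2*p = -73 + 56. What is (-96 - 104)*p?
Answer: -1700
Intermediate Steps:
p = 17/2 (p = -(-73 + 56)/2 = -½*(-17) = 17/2 ≈ 8.5000)
(-96 - 104)*p = (-96 - 104)*(17/2) = -200*17/2 = -1700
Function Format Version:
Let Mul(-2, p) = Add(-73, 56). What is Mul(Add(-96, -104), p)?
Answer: -1700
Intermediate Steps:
p = Rational(17, 2) (p = Mul(Rational(-1, 2), Add(-73, 56)) = Mul(Rational(-1, 2), -17) = Rational(17, 2) ≈ 8.5000)
Mul(Add(-96, -104), p) = Mul(Add(-96, -104), Rational(17, 2)) = Mul(-200, Rational(17, 2)) = -1700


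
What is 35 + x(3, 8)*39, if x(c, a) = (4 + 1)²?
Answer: 1010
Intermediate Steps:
x(c, a) = 25 (x(c, a) = 5² = 25)
35 + x(3, 8)*39 = 35 + 25*39 = 35 + 975 = 1010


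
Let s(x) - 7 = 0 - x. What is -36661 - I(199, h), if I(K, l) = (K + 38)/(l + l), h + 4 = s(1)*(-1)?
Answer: -732983/20 ≈ -36649.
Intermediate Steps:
s(x) = 7 - x (s(x) = 7 + (0 - x) = 7 - x)
h = -10 (h = -4 + (7 - 1*1)*(-1) = -4 + (7 - 1)*(-1) = -4 + 6*(-1) = -4 - 6 = -10)
I(K, l) = (38 + K)/(2*l) (I(K, l) = (38 + K)/((2*l)) = (38 + K)*(1/(2*l)) = (38 + K)/(2*l))
-36661 - I(199, h) = -36661 - (38 + 199)/(2*(-10)) = -36661 - (-1)*237/(2*10) = -36661 - 1*(-237/20) = -36661 + 237/20 = -732983/20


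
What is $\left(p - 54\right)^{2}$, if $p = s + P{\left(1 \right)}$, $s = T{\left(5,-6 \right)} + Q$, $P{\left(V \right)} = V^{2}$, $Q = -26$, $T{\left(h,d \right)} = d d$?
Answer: $1849$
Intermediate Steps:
$T{\left(h,d \right)} = d^{2}$
$s = 10$ ($s = \left(-6\right)^{2} - 26 = 36 - 26 = 10$)
$p = 11$ ($p = 10 + 1^{2} = 10 + 1 = 11$)
$\left(p - 54\right)^{2} = \left(11 - 54\right)^{2} = \left(-43\right)^{2} = 1849$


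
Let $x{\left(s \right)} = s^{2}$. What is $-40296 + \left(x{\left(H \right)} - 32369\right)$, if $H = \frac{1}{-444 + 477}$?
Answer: $- \frac{79132184}{1089} \approx -72665.0$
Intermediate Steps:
$H = \frac{1}{33} \approx 0.030303$
$-40296 + \left(x{\left(H \right)} - 32369\right) = -40296 - \left(32369 - \left(\frac{1}{33}\right)^{2}\right) = -40296 + \left(\frac{1}{1089} - 32369\right) = -40296 - \frac{35249840}{1089} = - \frac{79132184}{1089}$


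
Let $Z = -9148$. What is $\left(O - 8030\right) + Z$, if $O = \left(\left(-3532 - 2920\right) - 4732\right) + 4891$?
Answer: $-23471$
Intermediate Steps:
$O = -6293$ ($O = \left(\left(-3532 - 2920\right) - 4732\right) + 4891 = \left(-6452 - 4732\right) + 4891 = -11184 + 4891 = -6293$)
$\left(O - 8030\right) + Z = \left(-6293 - 8030\right) - 9148 = -14323 - 9148 = -23471$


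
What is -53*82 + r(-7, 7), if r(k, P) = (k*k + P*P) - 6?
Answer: -4254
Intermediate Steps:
r(k, P) = -6 + P² + k² (r(k, P) = (k² + P²) - 6 = (P² + k²) - 6 = -6 + P² + k²)
-53*82 + r(-7, 7) = -53*82 + (-6 + 7² + (-7)²) = -4346 + (-6 + 49 + 49) = -4346 + 92 = -4254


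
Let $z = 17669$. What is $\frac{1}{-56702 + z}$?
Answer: $- \frac{1}{39033} \approx -2.5619 \cdot 10^{-5}$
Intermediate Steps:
$\frac{1}{-56702 + z} = \frac{1}{-56702 + 17669} = \frac{1}{-39033} = - \frac{1}{39033}$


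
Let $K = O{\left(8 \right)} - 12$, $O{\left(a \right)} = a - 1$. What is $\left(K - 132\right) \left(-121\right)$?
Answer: $16577$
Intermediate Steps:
$O{\left(a \right)} = -1 + a$
$K = -5$ ($K = \left(-1 + 8\right) - 12 = 7 - 12 = -5$)
$\left(K - 132\right) \left(-121\right) = \left(-5 - 132\right) \left(-121\right) = \left(-137\right) \left(-121\right) = 16577$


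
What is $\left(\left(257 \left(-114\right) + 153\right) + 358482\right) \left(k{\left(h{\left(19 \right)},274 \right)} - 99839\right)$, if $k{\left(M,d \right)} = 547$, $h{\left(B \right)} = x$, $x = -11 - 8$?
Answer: $-32700529404$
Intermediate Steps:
$x = -19$
$h{\left(B \right)} = -19$
$\left(\left(257 \left(-114\right) + 153\right) + 358482\right) \left(k{\left(h{\left(19 \right)},274 \right)} - 99839\right) = \left(\left(257 \left(-114\right) + 153\right) + 358482\right) \left(547 - 99839\right) = \left(\left(-29298 + 153\right) + 358482\right) \left(-99292\right) = \left(-29145 + 358482\right) \left(-99292\right) = 329337 \left(-99292\right) = -32700529404$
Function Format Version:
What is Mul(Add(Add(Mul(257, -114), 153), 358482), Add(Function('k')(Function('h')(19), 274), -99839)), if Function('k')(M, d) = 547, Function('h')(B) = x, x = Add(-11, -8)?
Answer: -32700529404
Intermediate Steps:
x = -19
Function('h')(B) = -19
Mul(Add(Add(Mul(257, -114), 153), 358482), Add(Function('k')(Function('h')(19), 274), -99839)) = Mul(Add(Add(Mul(257, -114), 153), 358482), Add(547, -99839)) = Mul(Add(Add(-29298, 153), 358482), -99292) = Mul(Add(-29145, 358482), -99292) = Mul(329337, -99292) = -32700529404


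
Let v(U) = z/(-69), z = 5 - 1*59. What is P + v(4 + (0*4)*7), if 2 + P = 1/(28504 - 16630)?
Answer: -332449/273102 ≈ -1.2173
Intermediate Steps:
z = -54 (z = 5 - 59 = -54)
P = -23747/11874 (P = -2 + 1/(28504 - 16630) = -2 + 1/11874 = -23747/11874 ≈ -1.9999)
v(U) = 18/23 (v(U) = -54/(-69) = -54*(-1/69) = 18/23)
P + v(4 + (0*4)*7) = -23747/11874 + 18/23 = -332449/273102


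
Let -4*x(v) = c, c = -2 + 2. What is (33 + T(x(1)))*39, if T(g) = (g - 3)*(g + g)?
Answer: 1287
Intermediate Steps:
c = 0
x(v) = 0 (x(v) = -¼*0 = 0)
T(g) = 2*g*(-3 + g) (T(g) = (-3 + g)*(2*g) = 2*g*(-3 + g))
(33 + T(x(1)))*39 = (33 + 2*0*(-3 + 0))*39 = (33 + 2*0*(-3))*39 = (33 + 0)*39 = 33*39 = 1287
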